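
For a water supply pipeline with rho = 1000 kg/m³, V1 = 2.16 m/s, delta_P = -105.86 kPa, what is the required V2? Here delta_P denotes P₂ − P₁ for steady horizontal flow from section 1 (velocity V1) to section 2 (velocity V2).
Formula: \Delta P = \frac{1}{2} \rho (V_1^2 - V_2^2)
Substituting knowns: -105.86 = 0.5·1000·(2.16² − V2²)/1000
Solving for V2: V2 = √(2.16² − 2·(-105.86·1000)/1000) = 14.71 m/s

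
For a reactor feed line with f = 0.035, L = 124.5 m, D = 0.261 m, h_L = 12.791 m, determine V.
Formula: h_L = f \frac{L}{D} \frac{V^2}{2g}
Substituting knowns: 12.791 = 0.035·(124.5/0.261)·V²/(2·9.81)
Solving for V: V = √(12.791·2·9.81/(0.035·(124.5/0.261))) = 3.877 m/s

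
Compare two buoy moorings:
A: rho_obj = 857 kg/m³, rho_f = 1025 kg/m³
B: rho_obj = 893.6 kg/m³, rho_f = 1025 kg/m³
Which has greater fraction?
fraction(A) = 0.8361, fraction(B) = 0.8718. Answer: B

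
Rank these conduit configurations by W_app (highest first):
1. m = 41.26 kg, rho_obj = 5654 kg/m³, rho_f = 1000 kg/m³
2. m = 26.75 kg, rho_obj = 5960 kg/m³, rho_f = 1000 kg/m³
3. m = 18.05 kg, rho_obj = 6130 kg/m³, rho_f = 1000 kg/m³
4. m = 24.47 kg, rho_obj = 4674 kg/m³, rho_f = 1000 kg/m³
Case 1: W_app = 333.2 N
Case 2: W_app = 218.4 N
Case 3: W_app = 148.2 N
Case 4: W_app = 188.7 N
Ranking (highest first): 1, 2, 4, 3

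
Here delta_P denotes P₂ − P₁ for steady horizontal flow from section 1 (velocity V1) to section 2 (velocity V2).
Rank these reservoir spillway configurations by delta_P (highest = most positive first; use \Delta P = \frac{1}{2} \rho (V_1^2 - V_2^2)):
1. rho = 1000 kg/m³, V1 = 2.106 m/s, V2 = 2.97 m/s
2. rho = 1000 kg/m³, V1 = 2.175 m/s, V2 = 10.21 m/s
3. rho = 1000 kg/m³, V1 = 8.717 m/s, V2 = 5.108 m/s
Case 1: delta_P = -2.193 kPa
Case 2: delta_P = -49.76 kPa
Case 3: delta_P = 24.95 kPa
Ranking (highest first): 3, 1, 2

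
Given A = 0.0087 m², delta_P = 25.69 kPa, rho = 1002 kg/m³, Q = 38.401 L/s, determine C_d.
Formula: Q = C_d A \sqrt{\frac{2 \Delta P}{\rho}}
Substituting knowns: 38.401 = C_d·0.0087·√(2·(25.69·1000)/1002)·1000
Solving for C_d: C_d = (38.401/1000)/(0.0087·√(2·(25.69·1000)/1002)) = 0.6164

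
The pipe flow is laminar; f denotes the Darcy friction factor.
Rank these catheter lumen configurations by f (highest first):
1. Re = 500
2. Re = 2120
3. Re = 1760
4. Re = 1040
Case 1: f = 0.128
Case 2: f = 0.03019
Case 3: f = 0.03636
Case 4: f = 0.06154
Ranking (highest first): 1, 4, 3, 2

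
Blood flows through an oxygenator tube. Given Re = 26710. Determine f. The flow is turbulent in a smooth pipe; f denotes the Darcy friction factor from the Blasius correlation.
Formula: f = \frac{0.316}{Re^{0.25}}
f = 0.316/26710^0.25 = 0.02472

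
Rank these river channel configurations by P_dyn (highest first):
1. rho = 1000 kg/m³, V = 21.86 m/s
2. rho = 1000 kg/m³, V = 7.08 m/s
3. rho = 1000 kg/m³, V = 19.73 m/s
Case 1: P_dyn = 238.9 kPa
Case 2: P_dyn = 25.06 kPa
Case 3: P_dyn = 194.6 kPa
Ranking (highest first): 1, 3, 2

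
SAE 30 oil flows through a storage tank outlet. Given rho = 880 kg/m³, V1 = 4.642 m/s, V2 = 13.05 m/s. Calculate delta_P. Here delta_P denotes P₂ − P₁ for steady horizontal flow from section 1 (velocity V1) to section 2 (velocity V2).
Formula: \Delta P = \frac{1}{2} \rho (V_1^2 - V_2^2)
delta_P = 0.5·880·(4.642² − 13.05²)/1000 = -65.45 kPa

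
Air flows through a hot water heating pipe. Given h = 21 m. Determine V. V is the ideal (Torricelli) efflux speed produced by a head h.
Formula: V = \sqrt{2 g h}
V = √(2·9.81·21) = 20.3 m/s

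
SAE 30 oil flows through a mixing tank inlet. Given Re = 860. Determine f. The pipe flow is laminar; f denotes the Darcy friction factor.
Formula: f = \frac{64}{Re}
f = 64/860 = 0.07442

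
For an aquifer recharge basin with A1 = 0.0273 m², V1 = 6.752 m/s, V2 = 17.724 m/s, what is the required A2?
Formula: V_2 = \frac{A_1 V_1}{A_2}
Substituting knowns: 17.724 = 0.0273·6.752/A2
Solving for A2: A2 = 0.0273·6.752/17.724 = 0.0104 m²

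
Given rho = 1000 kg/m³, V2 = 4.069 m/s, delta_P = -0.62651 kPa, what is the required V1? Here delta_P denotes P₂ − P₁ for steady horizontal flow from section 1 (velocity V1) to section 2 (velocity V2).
Formula: \Delta P = \frac{1}{2} \rho (V_1^2 - V_2^2)
Substituting knowns: -0.62651 = 0.5·1000·(V1² − 4.069²)/1000
Solving for V1: V1 = √(4.069² + 2·(-0.62651·1000)/1000) = 3.912 m/s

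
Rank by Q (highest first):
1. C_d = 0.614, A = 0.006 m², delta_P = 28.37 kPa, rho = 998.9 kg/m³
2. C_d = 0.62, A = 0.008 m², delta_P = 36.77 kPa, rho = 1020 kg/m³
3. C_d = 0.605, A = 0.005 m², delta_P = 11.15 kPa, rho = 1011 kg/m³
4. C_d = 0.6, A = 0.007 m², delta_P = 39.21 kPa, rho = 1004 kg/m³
Case 1: Q = 27.77 L/s
Case 2: Q = 42.12 L/s
Case 3: Q = 14.21 L/s
Case 4: Q = 37.12 L/s
Ranking (highest first): 2, 4, 1, 3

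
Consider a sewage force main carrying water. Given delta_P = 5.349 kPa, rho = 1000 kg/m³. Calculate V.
Formula: V = \sqrt{\frac{2 \Delta P}{\rho}}
V = √(2·(5.349·1000)/1000) = 3.271 m/s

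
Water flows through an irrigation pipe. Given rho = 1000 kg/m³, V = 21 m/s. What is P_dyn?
Formula: P_{dyn} = \frac{1}{2} \rho V^2
P_dyn = 0.5·1000·21²/1000 = 220.5 kPa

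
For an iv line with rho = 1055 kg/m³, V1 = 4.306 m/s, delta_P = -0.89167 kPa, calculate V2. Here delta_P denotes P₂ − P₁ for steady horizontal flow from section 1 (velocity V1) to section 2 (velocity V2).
Formula: \Delta P = \frac{1}{2} \rho (V_1^2 - V_2^2)
Substituting knowns: -0.89167 = 0.5·1055·(4.306² − V2²)/1000
Solving for V2: V2 = √(4.306² − 2·(-0.89167·1000)/1055) = 4.498 m/s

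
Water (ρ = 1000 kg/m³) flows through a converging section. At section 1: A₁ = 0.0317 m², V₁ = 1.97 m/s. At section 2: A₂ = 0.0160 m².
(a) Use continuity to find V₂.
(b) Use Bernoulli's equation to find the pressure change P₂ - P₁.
(a) Continuity: A₁V₁=A₂V₂ -> V₂=A₁V₁/A₂=0.0317*1.97/0.0160=3.90 m/s
(b) Bernoulli: P₂-P₁=0.5*rho*(V₁^2-V₂^2)/1000=0.5*1000*(1.97^2-3.90^2)/1000=-5.665 kPa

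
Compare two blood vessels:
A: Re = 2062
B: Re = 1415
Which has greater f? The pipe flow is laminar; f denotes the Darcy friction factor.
f(A) = 0.03104, f(B) = 0.04523. Answer: B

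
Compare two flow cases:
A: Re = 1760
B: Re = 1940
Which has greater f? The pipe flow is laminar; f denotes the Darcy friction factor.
f(A) = 0.03636, f(B) = 0.03299. Answer: A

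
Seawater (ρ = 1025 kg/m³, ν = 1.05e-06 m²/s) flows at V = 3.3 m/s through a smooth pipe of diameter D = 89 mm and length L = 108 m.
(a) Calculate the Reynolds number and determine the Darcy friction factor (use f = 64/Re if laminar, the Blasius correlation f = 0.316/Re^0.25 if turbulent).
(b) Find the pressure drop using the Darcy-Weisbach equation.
(a) Re = V·D/ν = 3.3·0.089/1.05e-06 = 279710 → turbulent (Re > 4000); f = 0.316/Re^0.25 = 0.316/279710^0.25 = 0.013741 (Blasius is strictly valid for Re ≲ 1e5; used here as the smooth-pipe estimate the problem specifies)
(b) Darcy-Weisbach: ΔP = f·(L/D)·½ρV²/1000 = 0.013741·(108/0.089)·½·1025·3.3²/1000 = 93.06 kPa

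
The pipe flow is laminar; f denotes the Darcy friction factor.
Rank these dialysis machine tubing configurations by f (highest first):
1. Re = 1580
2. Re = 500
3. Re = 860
Case 1: f = 0.04051
Case 2: f = 0.128
Case 3: f = 0.07442
Ranking (highest first): 2, 3, 1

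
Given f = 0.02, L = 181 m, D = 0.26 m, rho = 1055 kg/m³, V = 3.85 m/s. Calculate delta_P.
Formula: \Delta P = f \frac{L}{D} \frac{\rho V^2}{2}
delta_P = 0.02·(181/0.26)·0.5·1055·3.85²/1000 = 108.9 kPa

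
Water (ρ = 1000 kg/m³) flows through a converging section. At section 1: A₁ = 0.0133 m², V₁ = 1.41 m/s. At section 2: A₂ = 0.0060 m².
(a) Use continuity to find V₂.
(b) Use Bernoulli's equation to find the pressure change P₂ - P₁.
(a) Continuity: A₁V₁=A₂V₂ -> V₂=A₁V₁/A₂=0.0133*1.41/0.0060=3.13 m/s
(b) Bernoulli: P₂-P₁=0.5*rho*(V₁^2-V₂^2)/1000=0.5*1000*(1.41^2-3.13^2)/1000=-3.904 kPa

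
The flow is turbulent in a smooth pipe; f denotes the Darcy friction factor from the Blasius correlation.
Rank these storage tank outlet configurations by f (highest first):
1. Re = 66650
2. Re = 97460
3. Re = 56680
Case 1: f = 0.01967
Case 2: f = 0.01788
Case 3: f = 0.02048
Ranking (highest first): 3, 1, 2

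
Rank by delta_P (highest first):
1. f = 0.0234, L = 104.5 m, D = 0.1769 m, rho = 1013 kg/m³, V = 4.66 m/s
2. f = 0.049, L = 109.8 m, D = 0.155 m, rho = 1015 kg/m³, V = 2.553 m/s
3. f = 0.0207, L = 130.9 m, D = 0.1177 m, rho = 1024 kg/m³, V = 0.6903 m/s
Case 1: delta_P = 152 kPa
Case 2: delta_P = 114.8 kPa
Case 3: delta_P = 5.617 kPa
Ranking (highest first): 1, 2, 3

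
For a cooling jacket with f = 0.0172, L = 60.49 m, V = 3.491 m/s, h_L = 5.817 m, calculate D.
Formula: h_L = f \frac{L}{D} \frac{V^2}{2g}
Substituting knowns: 5.817 = 0.0172·(60.49/D)·3.491²/(2·9.81)
Solving for D: D = 0.0172·60.49·3.491²/(2·9.81·5.817) = 0.1111 m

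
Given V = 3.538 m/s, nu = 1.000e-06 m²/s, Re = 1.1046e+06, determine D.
Formula: Re = \frac{V D}{\nu}
Substituting knowns: 1.1046e+06 = 3.538·D/1.000e-06
Solving for D: D = 1.1046e+06·1.000e-06/3.538 = 0.3122 m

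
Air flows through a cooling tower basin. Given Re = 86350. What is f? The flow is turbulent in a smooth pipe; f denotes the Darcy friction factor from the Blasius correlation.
Formula: f = \frac{0.316}{Re^{0.25}}
f = 0.316/86350^0.25 = 0.01843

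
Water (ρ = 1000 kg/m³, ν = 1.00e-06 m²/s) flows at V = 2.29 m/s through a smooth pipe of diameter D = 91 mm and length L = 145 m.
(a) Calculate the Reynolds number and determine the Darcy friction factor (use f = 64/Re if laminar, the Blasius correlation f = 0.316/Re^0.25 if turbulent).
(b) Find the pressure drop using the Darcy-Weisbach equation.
(a) Re = V·D/ν = 2.29·0.091/1.00e-06 = 208390 → turbulent (Re > 4000); f = 0.316/Re^0.25 = 0.316/208390^0.25 = 0.01479 (Blasius is strictly valid for Re ≲ 1e5; used here as the smooth-pipe estimate the problem specifies)
(b) Darcy-Weisbach: ΔP = f·(L/D)·½ρV²/1000 = 0.01479·(145/0.091)·½·1000·2.29²/1000 = 61.79 kPa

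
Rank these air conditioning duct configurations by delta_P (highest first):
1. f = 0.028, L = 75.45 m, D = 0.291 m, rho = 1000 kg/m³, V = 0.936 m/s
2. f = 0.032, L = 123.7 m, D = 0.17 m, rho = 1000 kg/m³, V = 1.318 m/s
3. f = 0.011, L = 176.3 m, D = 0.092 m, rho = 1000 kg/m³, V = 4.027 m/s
Case 1: delta_P = 3.18 kPa
Case 2: delta_P = 20.22 kPa
Case 3: delta_P = 170.9 kPa
Ranking (highest first): 3, 2, 1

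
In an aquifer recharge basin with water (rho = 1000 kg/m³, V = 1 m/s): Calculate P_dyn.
Formula: P_{dyn} = \frac{1}{2} \rho V^2
P_dyn = 0.5·1000·1²/1000 = 0.5 kPa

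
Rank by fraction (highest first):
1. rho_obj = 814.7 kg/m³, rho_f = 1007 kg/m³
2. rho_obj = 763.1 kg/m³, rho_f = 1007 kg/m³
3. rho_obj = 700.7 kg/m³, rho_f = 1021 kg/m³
Case 1: fraction = 0.809
Case 2: fraction = 0.7578
Case 3: fraction = 0.6863
Ranking (highest first): 1, 2, 3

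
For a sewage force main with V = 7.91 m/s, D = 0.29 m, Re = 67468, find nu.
Formula: Re = \frac{V D}{\nu}
Substituting knowns: 67468 = 7.91·0.29/nu
Solving for nu: nu = 7.91·0.29/67468 = 3.400e-05 m²/s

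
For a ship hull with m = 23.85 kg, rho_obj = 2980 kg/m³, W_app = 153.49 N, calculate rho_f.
Formula: W_{app} = mg\left(1 - \frac{\rho_f}{\rho_{obj}}\right)
Substituting knowns: 153.49 = 23.85·9.81·(1 − rho_f/2980)
Solving for rho_f: rho_f = 2980·(1 − 153.49/(23.85·9.81)) = 1025 kg/m³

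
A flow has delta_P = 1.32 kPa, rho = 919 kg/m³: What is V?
Formula: V = \sqrt{\frac{2 \Delta P}{\rho}}
V = √(2·(1.32·1000)/919) = 1.695 m/s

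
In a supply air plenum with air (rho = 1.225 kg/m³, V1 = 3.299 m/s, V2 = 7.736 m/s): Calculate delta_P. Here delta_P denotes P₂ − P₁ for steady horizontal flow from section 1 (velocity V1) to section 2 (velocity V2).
Formula: \Delta P = \frac{1}{2} \rho (V_1^2 - V_2^2)
delta_P = 0.5·1.225·(3.299² − 7.736²)/1000 = -0.02999 kPa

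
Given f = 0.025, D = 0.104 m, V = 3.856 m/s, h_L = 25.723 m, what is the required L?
Formula: h_L = f \frac{L}{D} \frac{V^2}{2g}
Substituting knowns: 25.723 = 0.025·(L/0.104)·3.856²/(2·9.81)
Solving for L: L = 25.723·2·9.81·0.104/(0.025·3.856²) = 141.2 m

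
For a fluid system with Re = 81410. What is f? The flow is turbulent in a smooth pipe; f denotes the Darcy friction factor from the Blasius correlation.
Formula: f = \frac{0.316}{Re^{0.25}}
f = 0.316/81410^0.25 = 0.01871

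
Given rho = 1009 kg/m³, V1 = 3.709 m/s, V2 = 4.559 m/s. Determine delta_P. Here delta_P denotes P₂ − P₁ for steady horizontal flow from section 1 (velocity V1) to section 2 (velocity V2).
Formula: \Delta P = \frac{1}{2} \rho (V_1^2 - V_2^2)
delta_P = 0.5·1009·(3.709² − 4.559²)/1000 = -3.546 kPa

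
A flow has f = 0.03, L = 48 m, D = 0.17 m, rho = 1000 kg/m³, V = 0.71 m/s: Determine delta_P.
Formula: \Delta P = f \frac{L}{D} \frac{\rho V^2}{2}
delta_P = 0.03·(48/0.17)·0.5·1000·0.71²/1000 = 2.135 kPa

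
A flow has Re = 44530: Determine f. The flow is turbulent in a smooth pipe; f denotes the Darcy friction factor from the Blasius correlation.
Formula: f = \frac{0.316}{Re^{0.25}}
f = 0.316/44530^0.25 = 0.02175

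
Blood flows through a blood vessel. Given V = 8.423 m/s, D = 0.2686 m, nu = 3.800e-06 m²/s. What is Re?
Formula: Re = \frac{V D}{\nu}
Re = 8.423·0.2686/3.800e-06 = 595373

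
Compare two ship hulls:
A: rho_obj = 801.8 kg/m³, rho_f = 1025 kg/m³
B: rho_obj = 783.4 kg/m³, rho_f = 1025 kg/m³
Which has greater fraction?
fraction(A) = 0.7822, fraction(B) = 0.7643. Answer: A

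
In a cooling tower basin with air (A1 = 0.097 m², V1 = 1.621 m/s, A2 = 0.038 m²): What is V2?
Formula: V_2 = \frac{A_1 V_1}{A_2}
V2 = 0.097·1.621/0.038 = 4.138 m/s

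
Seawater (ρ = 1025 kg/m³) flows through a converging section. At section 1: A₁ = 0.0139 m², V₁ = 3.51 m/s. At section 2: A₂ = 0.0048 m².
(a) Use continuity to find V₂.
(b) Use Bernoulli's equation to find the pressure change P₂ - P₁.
(a) Continuity: A₁V₁=A₂V₂ -> V₂=A₁V₁/A₂=0.0139*3.51/0.0048=10.16 m/s
(b) Bernoulli: P₂-P₁=0.5*rho*(V₁^2-V₂^2)/1000=0.5*1025*(3.51^2-10.16^2)/1000=-46.59 kPa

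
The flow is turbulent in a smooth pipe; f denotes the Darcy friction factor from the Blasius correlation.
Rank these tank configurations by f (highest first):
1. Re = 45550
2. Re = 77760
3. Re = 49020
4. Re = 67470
Case 1: f = 0.02163
Case 2: f = 0.01892
Case 3: f = 0.02124
Case 4: f = 0.01961
Ranking (highest first): 1, 3, 4, 2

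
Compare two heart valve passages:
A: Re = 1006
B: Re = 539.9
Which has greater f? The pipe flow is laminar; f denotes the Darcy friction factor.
f(A) = 0.06362, f(B) = 0.1185. Answer: B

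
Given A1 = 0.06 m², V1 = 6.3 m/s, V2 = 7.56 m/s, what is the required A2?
Formula: V_2 = \frac{A_1 V_1}{A_2}
Substituting knowns: 7.56 = 0.06·6.3/A2
Solving for A2: A2 = 0.06·6.3/7.56 = 0.05 m²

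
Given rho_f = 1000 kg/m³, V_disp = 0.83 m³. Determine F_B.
Formula: F_B = \rho_f g V_{disp}
F_B = 1000·9.81·0.83 = 8142 N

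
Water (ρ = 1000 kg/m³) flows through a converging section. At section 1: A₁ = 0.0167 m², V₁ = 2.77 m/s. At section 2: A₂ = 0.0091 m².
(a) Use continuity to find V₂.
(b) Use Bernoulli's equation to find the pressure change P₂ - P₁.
(a) Continuity: A₁V₁=A₂V₂ -> V₂=A₁V₁/A₂=0.0167*2.77/0.0091=5.08 m/s
(b) Bernoulli: P₂-P₁=0.5*rho*(V₁^2-V₂^2)/1000=0.5*1000*(2.77^2-5.08^2)/1000=-9.067 kPa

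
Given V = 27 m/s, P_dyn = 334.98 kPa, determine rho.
Formula: P_{dyn} = \frac{1}{2} \rho V^2
Substituting knowns: 334.98 = 0.5·rho·27²/1000
Solving for rho: rho = 2·(334.98·1000)/27² = 919 kg/m³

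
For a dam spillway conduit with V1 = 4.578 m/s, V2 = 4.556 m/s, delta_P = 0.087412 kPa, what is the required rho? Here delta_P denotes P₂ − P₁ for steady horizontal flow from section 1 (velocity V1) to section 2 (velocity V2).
Formula: \Delta P = \frac{1}{2} \rho (V_1^2 - V_2^2)
Substituting knowns: 0.087412 = 0.5·rho·(4.578² − 4.556²)/1000
Solving for rho: rho = 2·(0.087412·1000)/(4.578² − 4.556²) = 870 kg/m³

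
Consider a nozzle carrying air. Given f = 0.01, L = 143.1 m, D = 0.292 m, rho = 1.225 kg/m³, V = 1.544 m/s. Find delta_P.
Formula: \Delta P = f \frac{L}{D} \frac{\rho V^2}{2}
delta_P = 0.01·(143.1/0.292)·0.5·1.225·1.544²/1000 = 0.007156 kPa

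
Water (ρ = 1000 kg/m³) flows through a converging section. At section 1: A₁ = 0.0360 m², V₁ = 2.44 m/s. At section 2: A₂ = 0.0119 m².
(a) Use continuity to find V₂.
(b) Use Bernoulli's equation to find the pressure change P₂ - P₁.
(a) Continuity: A₁V₁=A₂V₂ -> V₂=A₁V₁/A₂=0.0360*2.44/0.0119=7.38 m/s
(b) Bernoulli: P₂-P₁=0.5*rho*(V₁^2-V₂^2)/1000=0.5*1000*(2.44^2-7.38^2)/1000=-24.26 kPa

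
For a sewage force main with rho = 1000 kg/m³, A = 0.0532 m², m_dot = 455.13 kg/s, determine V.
Formula: \dot{m} = \rho A V
Substituting knowns: 455.13 = 1000·0.0532·V
Solving for V: V = 455.13/(1000·0.0532) = 8.555 m/s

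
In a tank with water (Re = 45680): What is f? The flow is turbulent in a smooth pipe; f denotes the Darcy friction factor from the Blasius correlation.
Formula: f = \frac{0.316}{Re^{0.25}}
f = 0.316/45680^0.25 = 0.02162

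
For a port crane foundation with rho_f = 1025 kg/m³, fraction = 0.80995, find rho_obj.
Formula: f_{sub} = \frac{\rho_{obj}}{\rho_f}
Substituting knowns: 0.80995 = rho_obj/1025
Solving for rho_obj: rho_obj = 0.80995·1025 = 830.2 kg/m³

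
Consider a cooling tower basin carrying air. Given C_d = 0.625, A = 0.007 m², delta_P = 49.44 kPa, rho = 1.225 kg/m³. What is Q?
Formula: Q = C_d A \sqrt{\frac{2 \Delta P}{\rho}}
Q = 0.625·0.007·√(2·(49.44·1000)/1.225)·1000 = 1243 L/s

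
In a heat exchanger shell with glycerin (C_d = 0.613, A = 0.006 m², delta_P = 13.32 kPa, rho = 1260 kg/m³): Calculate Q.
Formula: Q = C_d A \sqrt{\frac{2 \Delta P}{\rho}}
Q = 0.613·0.006·√(2·(13.32·1000)/1260)·1000 = 16.91 L/s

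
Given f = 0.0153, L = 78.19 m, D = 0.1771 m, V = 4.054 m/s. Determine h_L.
Formula: h_L = f \frac{L}{D} \frac{V^2}{2g}
h_L = 0.0153·(78.19/0.1771)·4.054²/(2·9.81) = 5.658 m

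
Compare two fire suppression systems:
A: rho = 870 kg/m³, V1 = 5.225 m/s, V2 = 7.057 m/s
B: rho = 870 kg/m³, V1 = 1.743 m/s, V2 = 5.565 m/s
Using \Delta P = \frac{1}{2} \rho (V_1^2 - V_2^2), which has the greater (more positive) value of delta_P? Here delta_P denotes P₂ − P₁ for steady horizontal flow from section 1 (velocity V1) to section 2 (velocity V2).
delta_P(A) = -9.788 kPa, delta_P(B) = -12.15 kPa. Answer: A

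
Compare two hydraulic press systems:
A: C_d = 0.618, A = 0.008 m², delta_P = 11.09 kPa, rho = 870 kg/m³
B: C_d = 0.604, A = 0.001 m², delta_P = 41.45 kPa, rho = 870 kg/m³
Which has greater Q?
Q(A) = 24.96 L/s, Q(B) = 5.896 L/s. Answer: A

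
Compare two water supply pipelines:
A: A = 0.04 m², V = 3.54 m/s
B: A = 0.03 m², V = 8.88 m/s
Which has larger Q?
Q(A) = 141.6 L/s, Q(B) = 266.4 L/s. Answer: B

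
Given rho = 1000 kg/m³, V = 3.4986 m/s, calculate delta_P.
Formula: V = \sqrt{\frac{2 \Delta P}{\rho}}
Substituting knowns: 3.4986 = √(2·(delta_P·1000)/1000)
Solving for delta_P: delta_P = 3.4986²·1000/2/1000 = 6.12 kPa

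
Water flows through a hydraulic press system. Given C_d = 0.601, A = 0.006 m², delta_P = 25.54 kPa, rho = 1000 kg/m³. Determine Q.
Formula: Q = C_d A \sqrt{\frac{2 \Delta P}{\rho}}
Q = 0.601·0.006·√(2·(25.54·1000)/1000)·1000 = 25.77 L/s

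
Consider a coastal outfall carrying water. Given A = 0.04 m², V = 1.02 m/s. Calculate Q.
Formula: Q = A V
Q = 0.04·1.02·1000 = 40.8 L/s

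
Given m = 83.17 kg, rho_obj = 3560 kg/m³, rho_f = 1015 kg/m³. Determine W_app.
Formula: W_{app} = mg\left(1 - \frac{\rho_f}{\rho_{obj}}\right)
W_app = 83.17·9.81·(1 − 1015/3560) = 583.3 N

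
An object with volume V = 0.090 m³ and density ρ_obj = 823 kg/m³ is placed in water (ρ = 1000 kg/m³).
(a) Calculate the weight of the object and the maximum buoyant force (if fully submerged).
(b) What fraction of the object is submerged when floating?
(a) W=rho_obj*g*V=823*9.81*0.090=726.6 N; F_B(max)=rho*g*V=1000*9.81*0.090=882.9 N
(b) Floating fraction=rho_obj/rho=823/1000=0.823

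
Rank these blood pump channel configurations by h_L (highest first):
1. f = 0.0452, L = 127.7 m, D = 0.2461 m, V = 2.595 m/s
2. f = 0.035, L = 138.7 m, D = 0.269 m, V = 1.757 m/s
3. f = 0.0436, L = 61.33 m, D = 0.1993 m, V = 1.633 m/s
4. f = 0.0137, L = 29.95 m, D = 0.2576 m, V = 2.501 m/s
Case 1: h_L = 8.05 m
Case 2: h_L = 2.839 m
Case 3: h_L = 1.824 m
Case 4: h_L = 0.5078 m
Ranking (highest first): 1, 2, 3, 4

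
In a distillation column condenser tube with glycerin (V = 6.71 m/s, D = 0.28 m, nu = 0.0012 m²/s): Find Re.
Formula: Re = \frac{V D}{\nu}
Re = 6.71·0.28/0.0012 = 1566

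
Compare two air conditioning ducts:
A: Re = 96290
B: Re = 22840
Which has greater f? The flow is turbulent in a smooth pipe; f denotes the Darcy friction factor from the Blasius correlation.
f(A) = 0.01794, f(B) = 0.0257. Answer: B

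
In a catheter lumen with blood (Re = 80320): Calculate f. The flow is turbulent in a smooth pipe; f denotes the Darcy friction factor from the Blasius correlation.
Formula: f = \frac{0.316}{Re^{0.25}}
f = 0.316/80320^0.25 = 0.01877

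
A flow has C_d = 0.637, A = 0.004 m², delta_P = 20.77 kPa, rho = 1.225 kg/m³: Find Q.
Formula: Q = C_d A \sqrt{\frac{2 \Delta P}{\rho}}
Q = 0.637·0.004·√(2·(20.77·1000)/1.225)·1000 = 469.2 L/s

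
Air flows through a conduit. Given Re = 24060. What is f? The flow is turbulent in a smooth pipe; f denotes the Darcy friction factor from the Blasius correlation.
Formula: f = \frac{0.316}{Re^{0.25}}
f = 0.316/24060^0.25 = 0.02537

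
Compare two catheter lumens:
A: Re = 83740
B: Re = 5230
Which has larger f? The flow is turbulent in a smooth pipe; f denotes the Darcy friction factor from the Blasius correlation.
f(A) = 0.01858, f(B) = 0.03716. Answer: B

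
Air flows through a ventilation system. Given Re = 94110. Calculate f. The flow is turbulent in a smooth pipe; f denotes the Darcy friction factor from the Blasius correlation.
Formula: f = \frac{0.316}{Re^{0.25}}
f = 0.316/94110^0.25 = 0.01804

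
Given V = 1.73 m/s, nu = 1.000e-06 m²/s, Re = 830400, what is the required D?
Formula: Re = \frac{V D}{\nu}
Substituting knowns: 830400 = 1.73·D/1.000e-06
Solving for D: D = 830400·1.000e-06/1.73 = 0.48 m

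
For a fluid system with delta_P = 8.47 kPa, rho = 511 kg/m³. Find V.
Formula: V = \sqrt{\frac{2 \Delta P}{\rho}}
V = √(2·(8.47·1000)/511) = 5.758 m/s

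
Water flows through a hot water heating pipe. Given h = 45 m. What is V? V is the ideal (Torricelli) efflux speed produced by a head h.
Formula: V = \sqrt{2 g h}
V = √(2·9.81·45) = 29.71 m/s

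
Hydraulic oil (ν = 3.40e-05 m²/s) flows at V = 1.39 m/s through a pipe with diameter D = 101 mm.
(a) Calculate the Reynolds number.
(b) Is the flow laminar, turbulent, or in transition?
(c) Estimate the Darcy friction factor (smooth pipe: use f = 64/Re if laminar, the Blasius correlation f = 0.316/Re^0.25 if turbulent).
(a) Re = V·D/ν = 1.39·0.101/3.40e-05 = 4129.1
(b) Flow regime: turbulent (Re > 4000)
(c) Friction factor: f = 0.316/Re^0.25 = 0.316/4129.1^0.25 = 0.03942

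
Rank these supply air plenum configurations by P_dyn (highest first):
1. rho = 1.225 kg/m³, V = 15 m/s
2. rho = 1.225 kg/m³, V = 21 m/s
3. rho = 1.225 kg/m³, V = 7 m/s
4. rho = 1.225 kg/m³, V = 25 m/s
Case 1: P_dyn = 0.1378 kPa
Case 2: P_dyn = 0.2701 kPa
Case 3: P_dyn = 0.03001 kPa
Case 4: P_dyn = 0.3828 kPa
Ranking (highest first): 4, 2, 1, 3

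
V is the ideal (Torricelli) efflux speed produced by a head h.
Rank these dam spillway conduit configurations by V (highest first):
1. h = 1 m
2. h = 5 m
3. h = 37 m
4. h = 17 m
Case 1: V = 4.429 m/s
Case 2: V = 9.905 m/s
Case 3: V = 26.94 m/s
Case 4: V = 18.26 m/s
Ranking (highest first): 3, 4, 2, 1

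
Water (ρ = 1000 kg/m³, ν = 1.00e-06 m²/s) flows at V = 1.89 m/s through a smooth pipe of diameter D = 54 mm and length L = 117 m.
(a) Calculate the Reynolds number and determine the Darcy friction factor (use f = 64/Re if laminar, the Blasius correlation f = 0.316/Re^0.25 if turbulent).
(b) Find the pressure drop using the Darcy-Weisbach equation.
(a) Re = V·D/ν = 1.89·0.054/1.00e-06 = 102060 → turbulent (Re > 4000); f = 0.316/Re^0.25 = 0.316/102060^0.25 = 0.01768 (Blasius is strictly valid for Re ≲ 1e5; used here as the smooth-pipe estimate the problem specifies)
(b) Darcy-Weisbach: ΔP = f·(L/D)·½ρV²/1000 = 0.01768·(117/0.054)·½·1000·1.89²/1000 = 68.42 kPa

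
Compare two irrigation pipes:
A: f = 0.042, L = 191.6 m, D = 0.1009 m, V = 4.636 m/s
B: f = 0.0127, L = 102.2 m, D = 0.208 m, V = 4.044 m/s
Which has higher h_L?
h_L(A) = 87.37 m, h_L(B) = 5.201 m. Answer: A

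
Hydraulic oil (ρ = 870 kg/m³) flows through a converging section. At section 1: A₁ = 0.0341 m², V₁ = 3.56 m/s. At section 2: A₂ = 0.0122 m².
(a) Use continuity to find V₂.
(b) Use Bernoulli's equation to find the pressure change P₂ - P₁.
(a) Continuity: A₁V₁=A₂V₂ -> V₂=A₁V₁/A₂=0.0341*3.56/0.0122=9.95 m/s
(b) Bernoulli: P₂-P₁=0.5*rho*(V₁^2-V₂^2)/1000=0.5*870*(3.56^2-9.95^2)/1000=-37.55 kPa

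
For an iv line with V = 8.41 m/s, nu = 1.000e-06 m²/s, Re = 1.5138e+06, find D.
Formula: Re = \frac{V D}{\nu}
Substituting knowns: 1.5138e+06 = 8.41·D/1.000e-06
Solving for D: D = 1.5138e+06·1.000e-06/8.41 = 0.18 m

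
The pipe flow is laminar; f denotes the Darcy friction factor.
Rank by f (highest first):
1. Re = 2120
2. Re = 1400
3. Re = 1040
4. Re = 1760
Case 1: f = 0.03019
Case 2: f = 0.04571
Case 3: f = 0.06154
Case 4: f = 0.03636
Ranking (highest first): 3, 2, 4, 1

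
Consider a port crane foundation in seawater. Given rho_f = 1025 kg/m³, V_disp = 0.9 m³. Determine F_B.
Formula: F_B = \rho_f g V_{disp}
F_B = 1025·9.81·0.9 = 9050 N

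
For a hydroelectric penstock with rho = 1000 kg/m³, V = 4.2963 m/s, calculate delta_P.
Formula: V = \sqrt{\frac{2 \Delta P}{\rho}}
Substituting knowns: 4.2963 = √(2·(delta_P·1000)/1000)
Solving for delta_P: delta_P = 4.2963²·1000/2/1000 = 9.229 kPa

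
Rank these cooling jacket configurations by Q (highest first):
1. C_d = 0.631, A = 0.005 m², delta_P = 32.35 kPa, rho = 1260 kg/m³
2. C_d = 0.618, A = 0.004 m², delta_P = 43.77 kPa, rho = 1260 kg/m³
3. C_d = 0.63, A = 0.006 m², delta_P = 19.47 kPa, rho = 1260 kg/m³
Case 1: Q = 22.61 L/s
Case 2: Q = 20.6 L/s
Case 3: Q = 21.01 L/s
Ranking (highest first): 1, 3, 2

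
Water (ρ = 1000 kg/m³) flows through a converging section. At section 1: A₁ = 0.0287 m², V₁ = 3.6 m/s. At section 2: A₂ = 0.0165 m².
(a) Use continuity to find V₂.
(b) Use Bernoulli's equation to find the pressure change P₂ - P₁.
(a) Continuity: A₁V₁=A₂V₂ -> V₂=A₁V₁/A₂=0.0287*3.6/0.0165=6.26 m/s
(b) Bernoulli: P₂-P₁=0.5*rho*(V₁^2-V₂^2)/1000=0.5*1000*(3.6^2-6.26^2)/1000=-13.11 kPa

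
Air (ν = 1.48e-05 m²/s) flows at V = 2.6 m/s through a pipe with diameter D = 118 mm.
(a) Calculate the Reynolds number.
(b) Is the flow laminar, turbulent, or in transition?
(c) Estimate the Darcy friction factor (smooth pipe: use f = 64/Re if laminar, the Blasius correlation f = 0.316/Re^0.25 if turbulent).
(a) Re = V·D/ν = 2.6·0.118/1.48e-05 = 20730
(b) Flow regime: turbulent (Re > 4000)
(c) Friction factor: f = 0.316/Re^0.25 = 0.316/20730^0.25 = 0.02634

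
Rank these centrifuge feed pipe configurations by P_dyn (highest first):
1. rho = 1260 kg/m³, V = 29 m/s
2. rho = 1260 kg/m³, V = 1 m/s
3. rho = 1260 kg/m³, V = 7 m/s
Case 1: P_dyn = 529.8 kPa
Case 2: P_dyn = 0.63 kPa
Case 3: P_dyn = 30.87 kPa
Ranking (highest first): 1, 3, 2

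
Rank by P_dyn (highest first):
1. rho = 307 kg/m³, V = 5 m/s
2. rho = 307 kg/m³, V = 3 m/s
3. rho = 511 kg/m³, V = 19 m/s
Case 1: P_dyn = 3.837 kPa
Case 2: P_dyn = 1.381 kPa
Case 3: P_dyn = 92.24 kPa
Ranking (highest first): 3, 1, 2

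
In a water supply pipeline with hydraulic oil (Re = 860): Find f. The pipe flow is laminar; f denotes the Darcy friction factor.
Formula: f = \frac{64}{Re}
f = 64/860 = 0.07442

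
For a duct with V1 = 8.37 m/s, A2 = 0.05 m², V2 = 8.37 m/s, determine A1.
Formula: V_2 = \frac{A_1 V_1}{A_2}
Substituting knowns: 8.37 = A1·8.37/0.05
Solving for A1: A1 = 8.37·0.05/8.37 = 0.05 m²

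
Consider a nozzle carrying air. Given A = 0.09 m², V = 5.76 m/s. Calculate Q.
Formula: Q = A V
Q = 0.09·5.76·1000 = 518.4 L/s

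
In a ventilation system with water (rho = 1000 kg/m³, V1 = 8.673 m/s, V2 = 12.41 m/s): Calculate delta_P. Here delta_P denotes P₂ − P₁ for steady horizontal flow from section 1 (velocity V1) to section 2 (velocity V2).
Formula: \Delta P = \frac{1}{2} \rho (V_1^2 - V_2^2)
delta_P = 0.5·1000·(8.673² − 12.41²)/1000 = -39.39 kPa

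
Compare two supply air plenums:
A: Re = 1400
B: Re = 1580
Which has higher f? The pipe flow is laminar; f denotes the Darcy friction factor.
f(A) = 0.04571, f(B) = 0.04051. Answer: A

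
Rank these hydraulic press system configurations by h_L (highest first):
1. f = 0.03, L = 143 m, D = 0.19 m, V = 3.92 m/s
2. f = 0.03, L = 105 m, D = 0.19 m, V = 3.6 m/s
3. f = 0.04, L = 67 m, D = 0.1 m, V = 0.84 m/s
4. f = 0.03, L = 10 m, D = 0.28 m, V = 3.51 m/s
Case 1: h_L = 17.68 m
Case 2: h_L = 10.95 m
Case 3: h_L = 0.9638 m
Case 4: h_L = 0.6728 m
Ranking (highest first): 1, 2, 3, 4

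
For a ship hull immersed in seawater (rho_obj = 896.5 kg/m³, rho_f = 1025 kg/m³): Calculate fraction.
Formula: f_{sub} = \frac{\rho_{obj}}{\rho_f}
fraction = 896.5/1025 = 0.8746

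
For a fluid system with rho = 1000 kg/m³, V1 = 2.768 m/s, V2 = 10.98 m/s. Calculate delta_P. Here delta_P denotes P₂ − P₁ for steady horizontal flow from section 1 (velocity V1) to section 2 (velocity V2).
Formula: \Delta P = \frac{1}{2} \rho (V_1^2 - V_2^2)
delta_P = 0.5·1000·(2.768² − 10.98²)/1000 = -56.45 kPa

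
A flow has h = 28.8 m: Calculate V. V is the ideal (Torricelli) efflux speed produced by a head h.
Formula: V = \sqrt{2 g h}
V = √(2·9.81·28.8) = 23.77 m/s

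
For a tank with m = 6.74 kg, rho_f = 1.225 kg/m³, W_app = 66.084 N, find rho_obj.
Formula: W_{app} = mg\left(1 - \frac{\rho_f}{\rho_{obj}}\right)
Substituting knowns: 66.084 = 6.74·9.81·(1 − 1.225/rho_obj)
Solving for rho_obj: rho_obj = 1.225/(1 − 66.084/(6.74·9.81)) = 2288 kg/m³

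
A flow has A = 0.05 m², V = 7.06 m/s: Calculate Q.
Formula: Q = A V
Q = 0.05·7.06·1000 = 353 L/s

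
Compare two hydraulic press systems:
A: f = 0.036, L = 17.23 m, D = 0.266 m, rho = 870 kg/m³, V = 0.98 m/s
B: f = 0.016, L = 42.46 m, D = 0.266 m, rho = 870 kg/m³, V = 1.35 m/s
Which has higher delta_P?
delta_P(A) = 0.9742 kPa, delta_P(B) = 2.025 kPa. Answer: B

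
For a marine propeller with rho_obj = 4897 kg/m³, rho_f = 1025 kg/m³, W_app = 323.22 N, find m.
Formula: W_{app} = mg\left(1 - \frac{\rho_f}{\rho_{obj}}\right)
Substituting knowns: 323.22 = m·9.81·(1 − 1025/4897)
Solving for m: m = 323.22/(9.81·(1 − 1025/4897)) = 41.67 kg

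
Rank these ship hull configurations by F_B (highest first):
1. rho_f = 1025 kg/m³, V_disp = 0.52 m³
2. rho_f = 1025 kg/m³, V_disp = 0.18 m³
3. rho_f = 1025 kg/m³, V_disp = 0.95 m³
Case 1: F_B = 5229 N
Case 2: F_B = 1810 N
Case 3: F_B = 9552 N
Ranking (highest first): 3, 1, 2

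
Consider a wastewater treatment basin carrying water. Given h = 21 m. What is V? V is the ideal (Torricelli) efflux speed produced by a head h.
Formula: V = \sqrt{2 g h}
V = √(2·9.81·21) = 20.3 m/s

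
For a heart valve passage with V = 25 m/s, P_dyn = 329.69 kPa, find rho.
Formula: P_{dyn} = \frac{1}{2} \rho V^2
Substituting knowns: 329.69 = 0.5·rho·25²/1000
Solving for rho: rho = 2·(329.69·1000)/25² = 1055 kg/m³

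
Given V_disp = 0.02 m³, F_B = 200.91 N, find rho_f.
Formula: F_B = \rho_f g V_{disp}
Substituting knowns: 200.91 = rho_f·9.81·0.02
Solving for rho_f: rho_f = 200.91/(9.81·0.02) = 1024 kg/m³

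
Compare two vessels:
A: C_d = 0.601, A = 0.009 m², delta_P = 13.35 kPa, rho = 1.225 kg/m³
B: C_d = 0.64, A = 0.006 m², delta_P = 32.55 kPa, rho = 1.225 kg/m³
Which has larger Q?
Q(A) = 798.6 L/s, Q(B) = 885.2 L/s. Answer: B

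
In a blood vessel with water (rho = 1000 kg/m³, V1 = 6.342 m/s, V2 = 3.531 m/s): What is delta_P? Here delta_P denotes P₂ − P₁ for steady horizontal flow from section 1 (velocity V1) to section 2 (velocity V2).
Formula: \Delta P = \frac{1}{2} \rho (V_1^2 - V_2^2)
delta_P = 0.5·1000·(6.342² − 3.531²)/1000 = 13.88 kPa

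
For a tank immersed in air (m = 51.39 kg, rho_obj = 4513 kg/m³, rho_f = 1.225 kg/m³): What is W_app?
Formula: W_{app} = mg\left(1 - \frac{\rho_f}{\rho_{obj}}\right)
W_app = 51.39·9.81·(1 − 1.225/4513) = 504 N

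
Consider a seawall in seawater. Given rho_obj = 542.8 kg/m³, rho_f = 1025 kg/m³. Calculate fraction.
Formula: f_{sub} = \frac{\rho_{obj}}{\rho_f}
fraction = 542.8/1025 = 0.5296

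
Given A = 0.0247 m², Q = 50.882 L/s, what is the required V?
Formula: Q = A V
Substituting knowns: 50.882 = 0.0247·V·1000
Solving for V: V = (50.882/1000)/0.0247 = 2.06 m/s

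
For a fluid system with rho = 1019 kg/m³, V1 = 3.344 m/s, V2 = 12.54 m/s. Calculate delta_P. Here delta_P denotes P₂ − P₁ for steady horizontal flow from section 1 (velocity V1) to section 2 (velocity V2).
Formula: \Delta P = \frac{1}{2} \rho (V_1^2 - V_2^2)
delta_P = 0.5·1019·(3.344² − 12.54²)/1000 = -74.42 kPa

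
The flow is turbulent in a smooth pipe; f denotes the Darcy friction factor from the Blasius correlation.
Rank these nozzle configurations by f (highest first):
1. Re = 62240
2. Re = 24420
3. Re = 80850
Case 1: f = 0.02001
Case 2: f = 0.02528
Case 3: f = 0.01874
Ranking (highest first): 2, 1, 3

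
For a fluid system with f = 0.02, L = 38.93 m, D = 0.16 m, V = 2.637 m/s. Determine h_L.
Formula: h_L = f \frac{L}{D} \frac{V^2}{2g}
h_L = 0.02·(38.93/0.16)·2.637²/(2·9.81) = 1.725 m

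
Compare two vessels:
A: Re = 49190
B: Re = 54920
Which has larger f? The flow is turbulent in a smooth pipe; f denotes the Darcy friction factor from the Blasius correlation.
f(A) = 0.02122, f(B) = 0.02064. Answer: A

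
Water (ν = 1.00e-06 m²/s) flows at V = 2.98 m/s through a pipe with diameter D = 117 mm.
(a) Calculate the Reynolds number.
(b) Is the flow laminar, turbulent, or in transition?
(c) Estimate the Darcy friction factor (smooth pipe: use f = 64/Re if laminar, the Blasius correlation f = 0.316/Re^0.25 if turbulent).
(a) Re = V·D/ν = 2.98·0.117/1.00e-06 = 348660
(b) Flow regime: turbulent (Re > 4000)
(c) Friction factor: f = 0.316/Re^0.25 = 0.316/348660^0.25 = 0.013 (Blasius is strictly valid for Re ≲ 1e5; used here as the smooth-pipe estimate the problem specifies)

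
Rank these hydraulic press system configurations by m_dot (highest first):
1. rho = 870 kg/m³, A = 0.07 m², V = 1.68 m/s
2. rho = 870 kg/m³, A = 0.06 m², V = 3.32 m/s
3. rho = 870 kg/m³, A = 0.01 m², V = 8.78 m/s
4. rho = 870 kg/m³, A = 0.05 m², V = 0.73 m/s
Case 1: m_dot = 102.3 kg/s
Case 2: m_dot = 173.3 kg/s
Case 3: m_dot = 76.39 kg/s
Case 4: m_dot = 31.75 kg/s
Ranking (highest first): 2, 1, 3, 4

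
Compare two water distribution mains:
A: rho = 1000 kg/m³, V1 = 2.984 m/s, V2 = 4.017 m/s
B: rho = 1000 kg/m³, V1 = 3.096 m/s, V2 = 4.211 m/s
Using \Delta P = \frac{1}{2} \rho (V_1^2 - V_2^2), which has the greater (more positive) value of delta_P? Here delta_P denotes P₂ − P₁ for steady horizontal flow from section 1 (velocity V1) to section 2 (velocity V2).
delta_P(A) = -3.616 kPa, delta_P(B) = -4.074 kPa. Answer: A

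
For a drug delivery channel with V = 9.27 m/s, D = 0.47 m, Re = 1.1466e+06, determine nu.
Formula: Re = \frac{V D}{\nu}
Substituting knowns: 1.1466e+06 = 9.27·0.47/nu
Solving for nu: nu = 9.27·0.47/1.1466e+06 = 3.800e-06 m²/s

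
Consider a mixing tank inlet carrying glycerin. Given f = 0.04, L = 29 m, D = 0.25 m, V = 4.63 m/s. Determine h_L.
Formula: h_L = f \frac{L}{D} \frac{V^2}{2g}
h_L = 0.04·(29/0.25)·4.63²/(2·9.81) = 5.07 m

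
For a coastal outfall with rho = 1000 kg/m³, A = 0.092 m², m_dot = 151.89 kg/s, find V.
Formula: \dot{m} = \rho A V
Substituting knowns: 151.89 = 1000·0.092·V
Solving for V: V = 151.89/(1000·0.092) = 1.651 m/s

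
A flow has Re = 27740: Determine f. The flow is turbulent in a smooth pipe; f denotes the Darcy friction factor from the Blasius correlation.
Formula: f = \frac{0.316}{Re^{0.25}}
f = 0.316/27740^0.25 = 0.02449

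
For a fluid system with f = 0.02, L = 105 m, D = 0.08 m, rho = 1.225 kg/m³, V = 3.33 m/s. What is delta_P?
Formula: \Delta P = f \frac{L}{D} \frac{\rho V^2}{2}
delta_P = 0.02·(105/0.08)·0.5·1.225·3.33²/1000 = 0.1783 kPa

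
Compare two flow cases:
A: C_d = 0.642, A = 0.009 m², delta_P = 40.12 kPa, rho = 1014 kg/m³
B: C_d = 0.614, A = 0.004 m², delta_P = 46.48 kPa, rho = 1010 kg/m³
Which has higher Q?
Q(A) = 51.4 L/s, Q(B) = 23.56 L/s. Answer: A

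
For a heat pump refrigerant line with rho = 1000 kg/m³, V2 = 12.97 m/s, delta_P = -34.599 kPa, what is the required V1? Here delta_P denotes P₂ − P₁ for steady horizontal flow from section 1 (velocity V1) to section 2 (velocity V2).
Formula: \Delta P = \frac{1}{2} \rho (V_1^2 - V_2^2)
Substituting knowns: -34.599 = 0.5·1000·(V1² − 12.97²)/1000
Solving for V1: V1 = √(12.97² + 2·(-34.599·1000)/1000) = 9.951 m/s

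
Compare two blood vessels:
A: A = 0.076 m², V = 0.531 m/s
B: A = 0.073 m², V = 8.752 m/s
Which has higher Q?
Q(A) = 40.36 L/s, Q(B) = 638.9 L/s. Answer: B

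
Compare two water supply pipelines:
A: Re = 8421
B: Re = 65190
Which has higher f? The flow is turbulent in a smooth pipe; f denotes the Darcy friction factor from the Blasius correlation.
f(A) = 0.03299, f(B) = 0.01978. Answer: A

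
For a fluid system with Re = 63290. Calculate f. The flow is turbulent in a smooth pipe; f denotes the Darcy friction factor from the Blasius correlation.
Formula: f = \frac{0.316}{Re^{0.25}}
f = 0.316/63290^0.25 = 0.01992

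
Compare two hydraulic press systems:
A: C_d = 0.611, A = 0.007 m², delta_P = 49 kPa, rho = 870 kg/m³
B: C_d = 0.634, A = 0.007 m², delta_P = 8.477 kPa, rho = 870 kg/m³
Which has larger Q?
Q(A) = 45.39 L/s, Q(B) = 19.59 L/s. Answer: A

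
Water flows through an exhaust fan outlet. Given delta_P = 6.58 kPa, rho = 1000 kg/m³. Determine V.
Formula: V = \sqrt{\frac{2 \Delta P}{\rho}}
V = √(2·(6.58·1000)/1000) = 3.628 m/s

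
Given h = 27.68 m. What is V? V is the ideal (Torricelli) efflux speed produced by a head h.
Formula: V = \sqrt{2 g h}
V = √(2·9.81·27.68) = 23.3 m/s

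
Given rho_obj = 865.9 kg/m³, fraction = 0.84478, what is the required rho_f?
Formula: f_{sub} = \frac{\rho_{obj}}{\rho_f}
Substituting knowns: 0.84478 = 865.9/rho_f
Solving for rho_f: rho_f = 865.9/0.84478 = 1025 kg/m³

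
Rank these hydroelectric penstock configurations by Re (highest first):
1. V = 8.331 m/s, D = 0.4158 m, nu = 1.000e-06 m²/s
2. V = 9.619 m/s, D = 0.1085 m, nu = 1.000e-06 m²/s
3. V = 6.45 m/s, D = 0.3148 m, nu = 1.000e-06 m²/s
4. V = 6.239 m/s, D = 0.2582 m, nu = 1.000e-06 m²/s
Case 1: Re = 3.464e+06
Case 2: Re = 1.044e+06
Case 3: Re = 2.030e+06
Case 4: Re = 1.611e+06
Ranking (highest first): 1, 3, 4, 2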